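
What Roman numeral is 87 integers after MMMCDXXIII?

MMMCDXXIII = 3423
3423 + 87 = 3510

MMMDX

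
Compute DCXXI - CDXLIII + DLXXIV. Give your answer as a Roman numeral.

DCXXI = 621, CDXLIII = 443, DLXXIV = 574
621 - 443 = 178
178 + 574 = 752

DCCLII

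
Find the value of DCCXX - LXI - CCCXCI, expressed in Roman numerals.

DCCXX = 720, LXI = 61, CCCXCI = 391
720 - 61 = 659
659 - 391 = 268

CCLXVIII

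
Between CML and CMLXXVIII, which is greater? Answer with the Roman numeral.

CML = 950
CMLXXVIII = 978
978 is larger

CMLXXVIII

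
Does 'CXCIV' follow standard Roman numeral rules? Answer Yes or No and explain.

'CXCIV': Check the rules: uses only the symbols I, V, X, L, C, D, M; no symbol is repeated more than three times in a row; V, L and D each appear at most once; the only places a smaller symbol precedes a larger one are the allowed subtractive pairs XC, IV, the symbol right after such a pair (if any) is smaller than the pair's first symbol, and otherwise the values never increase from left to right. Value: C (100) + XC (90) + IV (4) = 194. So it is a valid standard Roman numeral.

Yes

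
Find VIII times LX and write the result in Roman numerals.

VIII = 8
LX = 60
8 × 60 = 480

CDLXXX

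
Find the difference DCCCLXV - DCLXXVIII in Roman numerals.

DCCCLXV = 865
DCLXXVIII = 678
865 - 678 = 187

CLXXXVII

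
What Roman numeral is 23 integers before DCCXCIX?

DCCXCIX = 799
799 - 23 = 776

DCCLXXVI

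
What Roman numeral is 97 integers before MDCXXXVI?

MDCXXXVI = 1636
1636 - 97 = 1539

MDXXXIX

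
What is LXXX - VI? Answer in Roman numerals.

LXXX = 80
VI = 6
80 - 6 = 74

LXXIV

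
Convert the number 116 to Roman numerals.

Convert 116 to Roman numerals:
  116 contains 1×100 (C)
  16 contains 1×10 (X)
  6 contains 1×5 (V)
  1 contains 1×1 (I)

CXVI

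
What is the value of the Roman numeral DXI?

DXI: D=500, X=10, I=1
500 + 10 + 1 = 511

511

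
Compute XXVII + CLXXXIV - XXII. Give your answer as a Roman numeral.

XXVII = 27, CLXXXIV = 184, XXII = 22
27 + 184 = 211
211 - 22 = 189

CLXXXIX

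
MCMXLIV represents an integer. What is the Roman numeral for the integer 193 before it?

MCMXLIV = 1944
1944 - 193 = 1751

MDCCLI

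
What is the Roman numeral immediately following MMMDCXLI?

MMMDCXLI = 3641, so the next integer is 3641 + 1 = 3642

MMMDCXLII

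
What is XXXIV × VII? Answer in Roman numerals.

XXXIV = 34
VII = 7
34 × 7 = 238

CCXXXVIII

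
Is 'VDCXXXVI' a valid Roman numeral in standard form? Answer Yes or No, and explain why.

'VDCXXXVI': V should not appear more than once

No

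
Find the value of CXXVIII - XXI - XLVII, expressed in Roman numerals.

CXXVIII = 128, XXI = 21, XLVII = 47
128 - 21 = 107
107 - 47 = 60

LX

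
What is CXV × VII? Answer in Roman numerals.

CXV = 115
VII = 7
115 × 7 = 805

DCCCV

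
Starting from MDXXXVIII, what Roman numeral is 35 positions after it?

MDXXXVIII = 1538
1538 + 35 = 1573

MDLXXIII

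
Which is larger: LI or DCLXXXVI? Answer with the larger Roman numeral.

LI = 51
DCLXXXVI = 686
686 is larger

DCLXXXVI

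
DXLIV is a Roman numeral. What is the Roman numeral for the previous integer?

DXLIV = 544, so the previous integer is 544 - 1 = 543

DXLIII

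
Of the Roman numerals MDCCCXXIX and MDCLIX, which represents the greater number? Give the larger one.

MDCCCXXIX = 1829
MDCLIX = 1659
1829 is larger

MDCCCXXIX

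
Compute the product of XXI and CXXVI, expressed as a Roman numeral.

XXI = 21
CXXVI = 126
21 × 126 = 2646

MMDCXLVI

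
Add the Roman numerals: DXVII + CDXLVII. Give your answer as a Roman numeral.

DXVII = 517
CDXLVII = 447
517 + 447 = 964

CMLXIV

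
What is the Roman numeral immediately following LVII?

LVII = 57, so the next integer is 57 + 1 = 58

LVIII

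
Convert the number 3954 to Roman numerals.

Convert 3954 to Roman numerals:
  3954 contains 3×1000 (MMM)
  954 contains 1×900 (CM)
  54 contains 1×50 (L)
  4 contains 1×4 (IV)

MMMCMLIV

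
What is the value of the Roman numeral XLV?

XLV: XL=40, V=5
40 + 5 = 45

45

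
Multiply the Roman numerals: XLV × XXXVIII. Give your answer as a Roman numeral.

XLV = 45
XXXVIII = 38
45 × 38 = 1710

MDCCX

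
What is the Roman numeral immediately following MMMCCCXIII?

MMMCCCXIII = 3313; next is 3314

MMMCCCXIV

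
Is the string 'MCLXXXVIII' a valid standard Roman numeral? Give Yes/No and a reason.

'MCLXXXVIII': Check the rules: uses only the symbols I, V, X, L, C, D, M; no symbol is repeated more than three times in a row; V, L and D each appear at most once; no smaller symbol precedes a larger one (values never increase from left to right). Value: M (1000) + C (100) + L (50) + X (10) + X (10) + X (10) + V (5) + I (1) + I (1) + I (1) = 1188. So it is a valid standard Roman numeral.

Yes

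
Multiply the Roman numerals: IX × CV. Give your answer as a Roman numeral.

IX = 9
CV = 105
9 × 105 = 945

CMXLV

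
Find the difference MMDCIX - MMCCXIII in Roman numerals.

MMDCIX = 2609
MMCCXIII = 2213
2609 - 2213 = 396

CCCXCVI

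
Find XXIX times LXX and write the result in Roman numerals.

XXIX = 29
LXX = 70
29 × 70 = 2030

MMXXX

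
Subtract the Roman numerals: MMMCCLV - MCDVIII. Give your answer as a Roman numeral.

MMMCCLV = 3255
MCDVIII = 1408
3255 - 1408 = 1847

MDCCCXLVII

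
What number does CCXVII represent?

CCXVII: C=100, C=100, X=10, V=5, I=1, I=1
100 + 100 + 10 + 5 + 1 + 1 = 217

217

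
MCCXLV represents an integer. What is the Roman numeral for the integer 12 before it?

MCCXLV = 1245
1245 - 12 = 1233

MCCXXXIII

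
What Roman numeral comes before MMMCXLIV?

MMMCXLIV = 3144, so the previous integer is 3144 - 1 = 3143

MMMCXLIII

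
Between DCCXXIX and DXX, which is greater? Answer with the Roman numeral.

DCCXXIX = 729
DXX = 520
729 is larger

DCCXXIX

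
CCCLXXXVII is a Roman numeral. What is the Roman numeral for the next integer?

CCCLXXXVII = 387; next is 388

CCCLXXXVIII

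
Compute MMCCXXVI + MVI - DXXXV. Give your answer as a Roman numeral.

MMCCXXVI = 2226, MVI = 1006, DXXXV = 535
2226 + 1006 = 3232
3232 - 535 = 2697

MMDCXCVII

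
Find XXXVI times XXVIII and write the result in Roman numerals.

XXXVI = 36
XXVIII = 28
36 × 28 = 1008

MVIII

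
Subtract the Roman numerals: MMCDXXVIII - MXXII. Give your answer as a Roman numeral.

MMCDXXVIII = 2428
MXXII = 1022
2428 - 1022 = 1406

MCDVI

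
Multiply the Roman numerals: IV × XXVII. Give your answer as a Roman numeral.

IV = 4
XXVII = 27
4 × 27 = 108

CVIII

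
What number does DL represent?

DL: D=500, L=50
500 + 50 = 550

550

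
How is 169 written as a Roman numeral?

Convert 169 to Roman numerals:
  169 contains 1×100 (C)
  69 contains 1×50 (L)
  19 contains 1×10 (X)
  9 contains 1×9 (IX)

CLXIX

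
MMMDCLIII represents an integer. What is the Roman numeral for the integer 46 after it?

MMMDCLIII = 3653
3653 + 46 = 3699

MMMDCXCIX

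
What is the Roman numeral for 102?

Convert 102 to Roman numerals:
  102 contains 1×100 (C)
  2 contains 2×1 (II)

CII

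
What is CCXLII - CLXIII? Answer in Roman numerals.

CCXLII = 242
CLXIII = 163
242 - 163 = 79

LXXIX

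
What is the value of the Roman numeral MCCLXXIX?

MCCLXXIX: M=1000, C=100, C=100, L=50, X=10, X=10, IX=9
1000 + 100 + 100 + 50 + 10 + 10 + 9 = 1279

1279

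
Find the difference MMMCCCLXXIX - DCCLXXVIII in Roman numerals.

MMMCCCLXXIX = 3379
DCCLXXVIII = 778
3379 - 778 = 2601

MMDCI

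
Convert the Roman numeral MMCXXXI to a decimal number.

MMCXXXI: M=1000, M=1000, C=100, X=10, X=10, X=10, I=1
1000 + 1000 + 100 + 10 + 10 + 10 + 1 = 2131

2131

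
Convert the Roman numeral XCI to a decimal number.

XCI: XC=90, I=1
90 + 1 = 91

91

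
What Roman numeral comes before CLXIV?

CLXIV = 164, so the previous integer is 164 - 1 = 163

CLXIII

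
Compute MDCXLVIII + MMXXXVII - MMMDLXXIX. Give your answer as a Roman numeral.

MDCXLVIII = 1648, MMXXXVII = 2037, MMMDLXXIX = 3579
1648 + 2037 = 3685
3685 - 3579 = 106

CVI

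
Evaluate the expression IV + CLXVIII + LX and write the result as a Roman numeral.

IV = 4, CLXVIII = 168, LX = 60
4 + 168 = 172
172 + 60 = 232

CCXXXII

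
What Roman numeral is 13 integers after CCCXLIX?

CCCXLIX = 349
349 + 13 = 362

CCCLXII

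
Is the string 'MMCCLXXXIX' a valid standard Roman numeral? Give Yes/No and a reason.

'MMCCLXXXIX': Check the rules: uses only the symbols I, V, X, L, C, D, M; no symbol is repeated more than three times in a row; V, L and D each appear at most once; the only place a smaller symbol precedes a larger one is the allowed subtractive pair IX, the symbol right after such a pair (if any) is smaller than the pair's first symbol, and otherwise the values never increase from left to right. Value: M (1000) + M (1000) + C (100) + C (100) + L (50) + X (10) + X (10) + X (10) + IX (9) = 2289. So it is a valid standard Roman numeral.

Yes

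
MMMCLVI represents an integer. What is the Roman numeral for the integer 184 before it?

MMMCLVI = 3156
3156 - 184 = 2972

MMCMLXXII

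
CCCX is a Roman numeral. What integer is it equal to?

CCCX: C=100, C=100, C=100, X=10
100 + 100 + 100 + 10 = 310

310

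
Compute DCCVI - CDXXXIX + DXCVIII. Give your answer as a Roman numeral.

DCCVI = 706, CDXXXIX = 439, DXCVIII = 598
706 - 439 = 267
267 + 598 = 865

DCCCLXV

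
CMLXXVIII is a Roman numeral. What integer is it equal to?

CMLXXVIII: CM=900, L=50, X=10, X=10, V=5, I=1, I=1, I=1
900 + 50 + 10 + 10 + 5 + 1 + 1 + 1 = 978

978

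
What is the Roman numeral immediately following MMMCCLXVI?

MMMCCLXVI = 3266; next is 3267

MMMCCLXVII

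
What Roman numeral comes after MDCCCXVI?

MDCCCXVI = 1816, so the next integer is 1816 + 1 = 1817

MDCCCXVII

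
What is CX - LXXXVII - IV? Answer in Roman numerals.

CX = 110, LXXXVII = 87, IV = 4
110 - 87 = 23
23 - 4 = 19

XIX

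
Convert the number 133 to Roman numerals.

Convert 133 to Roman numerals:
  133 contains 1×100 (C)
  33 contains 3×10 (XXX)
  3 contains 3×1 (III)

CXXXIII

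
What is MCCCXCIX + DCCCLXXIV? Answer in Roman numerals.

MCCCXCIX = 1399
DCCCLXXIV = 874
1399 + 874 = 2273

MMCCLXXIII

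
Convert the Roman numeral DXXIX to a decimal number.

DXXIX: D=500, X=10, X=10, IX=9
500 + 10 + 10 + 9 = 529

529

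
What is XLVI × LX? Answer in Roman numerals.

XLVI = 46
LX = 60
46 × 60 = 2760

MMDCCLX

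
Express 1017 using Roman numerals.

Convert 1017 to Roman numerals:
  1017 contains 1×1000 (M)
  17 contains 1×10 (X)
  7 contains 1×5 (V)
  2 contains 2×1 (II)

MXVII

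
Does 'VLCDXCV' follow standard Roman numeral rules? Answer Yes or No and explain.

'VLCDXCV': V should not appear more than once

No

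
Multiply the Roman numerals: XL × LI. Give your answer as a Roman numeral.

XL = 40
LI = 51
40 × 51 = 2040

MMXL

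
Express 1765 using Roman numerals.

Convert 1765 to Roman numerals:
  1765 contains 1×1000 (M)
  765 contains 1×500 (D)
  265 contains 2×100 (CC)
  65 contains 1×50 (L)
  15 contains 1×10 (X)
  5 contains 1×5 (V)

MDCCLXV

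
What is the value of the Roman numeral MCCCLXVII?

MCCCLXVII: M=1000, C=100, C=100, C=100, L=50, X=10, V=5, I=1, I=1
1000 + 100 + 100 + 100 + 50 + 10 + 5 + 1 + 1 = 1367

1367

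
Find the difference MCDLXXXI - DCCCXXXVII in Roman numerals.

MCDLXXXI = 1481
DCCCXXXVII = 837
1481 - 837 = 644

DCXLIV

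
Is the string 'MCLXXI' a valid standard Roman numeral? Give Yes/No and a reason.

'MCLXXI': Check the rules: uses only the symbols I, V, X, L, C, D, M; no symbol is repeated more than three times in a row; V, L and D each appear at most once; no smaller symbol precedes a larger one (values never increase from left to right). Value: M (1000) + C (100) + L (50) + X (10) + X (10) + I (1) = 1171. So it is a valid standard Roman numeral.

Yes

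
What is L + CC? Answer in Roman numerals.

L = 50
CC = 200
50 + 200 = 250

CCL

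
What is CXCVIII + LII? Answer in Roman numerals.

CXCVIII = 198
LII = 52
198 + 52 = 250

CCL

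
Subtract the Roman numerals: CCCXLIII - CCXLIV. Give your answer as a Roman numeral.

CCCXLIII = 343
CCXLIV = 244
343 - 244 = 99

XCIX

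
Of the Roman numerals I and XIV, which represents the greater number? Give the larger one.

I = 1
XIV = 14
14 is larger

XIV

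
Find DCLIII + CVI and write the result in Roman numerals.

DCLIII = 653
CVI = 106
653 + 106 = 759

DCCLIX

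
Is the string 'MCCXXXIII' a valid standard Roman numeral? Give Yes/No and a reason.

'MCCXXXIII': Check the rules: uses only the symbols I, V, X, L, C, D, M; no symbol is repeated more than three times in a row; V, L and D each appear at most once; no smaller symbol precedes a larger one (values never increase from left to right). Value: M (1000) + C (100) + C (100) + X (10) + X (10) + X (10) + I (1) + I (1) + I (1) = 1233. So it is a valid standard Roman numeral.

Yes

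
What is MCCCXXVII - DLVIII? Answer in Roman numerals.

MCCCXXVII = 1327
DLVIII = 558
1327 - 558 = 769

DCCLXIX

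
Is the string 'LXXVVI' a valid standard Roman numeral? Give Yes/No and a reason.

'LXXVVI': V should not appear more than once

No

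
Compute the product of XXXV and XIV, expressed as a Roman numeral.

XXXV = 35
XIV = 14
35 × 14 = 490

CDXC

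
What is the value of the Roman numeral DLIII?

DLIII: D=500, L=50, I=1, I=1, I=1
500 + 50 + 1 + 1 + 1 = 553

553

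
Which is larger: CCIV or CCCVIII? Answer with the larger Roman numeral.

CCIV = 204
CCCVIII = 308
308 is larger

CCCVIII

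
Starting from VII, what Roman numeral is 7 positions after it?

VII = 7
7 + 7 = 14

XIV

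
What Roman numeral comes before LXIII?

LXIII = 63; previous is 62

LXII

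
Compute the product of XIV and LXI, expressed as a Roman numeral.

XIV = 14
LXI = 61
14 × 61 = 854

DCCCLIV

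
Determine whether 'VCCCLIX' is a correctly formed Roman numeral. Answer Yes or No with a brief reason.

'VCCCLIX': Invalid subtractive combination: VC

No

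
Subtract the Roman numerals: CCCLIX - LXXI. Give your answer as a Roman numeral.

CCCLIX = 359
LXXI = 71
359 - 71 = 288

CCLXXXVIII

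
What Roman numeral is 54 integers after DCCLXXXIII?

DCCLXXXIII = 783
783 + 54 = 837

DCCCXXXVII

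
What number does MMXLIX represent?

MMXLIX: M=1000, M=1000, XL=40, IX=9
1000 + 1000 + 40 + 9 = 2049

2049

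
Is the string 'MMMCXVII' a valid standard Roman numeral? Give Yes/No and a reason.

'MMMCXVII': Check the rules: uses only the symbols I, V, X, L, C, D, M; no symbol is repeated more than three times in a row; V, L and D each appear at most once; no smaller symbol precedes a larger one (values never increase from left to right). Value: M (1000) + M (1000) + M (1000) + C (100) + X (10) + V (5) + I (1) + I (1) = 3117. So it is a valid standard Roman numeral.

Yes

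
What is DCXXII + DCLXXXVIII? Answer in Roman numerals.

DCXXII = 622
DCLXXXVIII = 688
622 + 688 = 1310

MCCCX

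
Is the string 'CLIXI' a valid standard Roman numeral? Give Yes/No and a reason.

'CLIXI': I cannot come right after the subtractive pair IX: once I is subtracted in IX, the next symbol must be smaller than I

No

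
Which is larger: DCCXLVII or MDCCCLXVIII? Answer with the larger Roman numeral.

DCCXLVII = 747
MDCCCLXVIII = 1868
1868 is larger

MDCCCLXVIII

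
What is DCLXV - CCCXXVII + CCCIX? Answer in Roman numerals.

DCLXV = 665, CCCXXVII = 327, CCCIX = 309
665 - 327 = 338
338 + 309 = 647

DCXLVII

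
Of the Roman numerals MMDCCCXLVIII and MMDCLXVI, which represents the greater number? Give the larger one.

MMDCCCXLVIII = 2848
MMDCLXVI = 2666
2848 is larger

MMDCCCXLVIII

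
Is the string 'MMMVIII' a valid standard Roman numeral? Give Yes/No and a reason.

'MMMVIII': Check the rules: uses only the symbols I, V, X, L, C, D, M; no symbol is repeated more than three times in a row; V, L and D each appear at most once; no smaller symbol precedes a larger one (values never increase from left to right). Value: M (1000) + M (1000) + M (1000) + V (5) + I (1) + I (1) + I (1) = 3008. So it is a valid standard Roman numeral.

Yes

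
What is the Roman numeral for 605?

Convert 605 to Roman numerals:
  605 contains 1×500 (D)
  105 contains 1×100 (C)
  5 contains 1×5 (V)

DCV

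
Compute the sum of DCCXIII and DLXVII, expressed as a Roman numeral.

DCCXIII = 713
DLXVII = 567
713 + 567 = 1280

MCCLXXX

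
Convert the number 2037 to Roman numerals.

Convert 2037 to Roman numerals:
  2037 contains 2×1000 (MM)
  37 contains 3×10 (XXX)
  7 contains 1×5 (V)
  2 contains 2×1 (II)

MMXXXVII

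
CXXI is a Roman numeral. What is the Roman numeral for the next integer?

CXXI = 121; next is 122

CXXII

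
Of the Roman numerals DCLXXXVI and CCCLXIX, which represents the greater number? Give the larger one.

DCLXXXVI = 686
CCCLXIX = 369
686 is larger

DCLXXXVI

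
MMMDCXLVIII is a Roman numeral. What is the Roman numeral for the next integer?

MMMDCXLVIII = 3648, so the next integer is 3648 + 1 = 3649

MMMDCXLIX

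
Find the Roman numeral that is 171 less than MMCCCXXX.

MMCCCXXX = 2330
2330 - 171 = 2159

MMCLIX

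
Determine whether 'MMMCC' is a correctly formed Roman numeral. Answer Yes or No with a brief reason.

'MMMCC': Check the rules: uses only the symbols I, V, X, L, C, D, M; no symbol is repeated more than three times in a row; V, L and D each appear at most once; no smaller symbol precedes a larger one (values never increase from left to right). Value: M (1000) + M (1000) + M (1000) + C (100) + C (100) = 3200. So it is a valid standard Roman numeral.

Yes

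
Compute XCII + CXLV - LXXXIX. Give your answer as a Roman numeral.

XCII = 92, CXLV = 145, LXXXIX = 89
92 + 145 = 237
237 - 89 = 148

CXLVIII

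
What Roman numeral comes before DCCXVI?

DCCXVI = 716; previous is 715

DCCXV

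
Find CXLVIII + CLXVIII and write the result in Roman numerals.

CXLVIII = 148
CLXVIII = 168
148 + 168 = 316

CCCXVI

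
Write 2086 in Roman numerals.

Convert 2086 to Roman numerals:
  2086 contains 2×1000 (MM)
  86 contains 1×50 (L)
  36 contains 3×10 (XXX)
  6 contains 1×5 (V)
  1 contains 1×1 (I)

MMLXXXVI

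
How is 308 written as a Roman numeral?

Convert 308 to Roman numerals:
  308 contains 3×100 (CCC)
  8 contains 1×5 (V)
  3 contains 3×1 (III)

CCCVIII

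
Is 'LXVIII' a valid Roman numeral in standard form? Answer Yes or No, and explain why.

'LXVIII': Check the rules: uses only the symbols I, V, X, L, C, D, M; no symbol is repeated more than three times in a row; V, L and D each appear at most once; no smaller symbol precedes a larger one (values never increase from left to right). Value: L (50) + X (10) + V (5) + I (1) + I (1) + I (1) = 68. So it is a valid standard Roman numeral.

Yes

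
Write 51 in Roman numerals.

Convert 51 to Roman numerals:
  51 contains 1×50 (L)
  1 contains 1×1 (I)

LI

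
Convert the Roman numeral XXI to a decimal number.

XXI: X=10, X=10, I=1
10 + 10 + 1 = 21

21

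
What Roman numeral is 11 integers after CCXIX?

CCXIX = 219
219 + 11 = 230

CCXXX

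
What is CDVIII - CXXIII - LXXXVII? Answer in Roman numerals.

CDVIII = 408, CXXIII = 123, LXXXVII = 87
408 - 123 = 285
285 - 87 = 198

CXCVIII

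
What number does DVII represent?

DVII: D=500, V=5, I=1, I=1
500 + 5 + 1 + 1 = 507

507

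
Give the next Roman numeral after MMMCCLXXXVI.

MMMCCLXXXVI = 3286; next is 3287

MMMCCLXXXVII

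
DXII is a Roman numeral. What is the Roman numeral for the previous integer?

DXII = 512, so the previous integer is 512 - 1 = 511

DXI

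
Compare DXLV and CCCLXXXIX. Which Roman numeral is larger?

DXLV = 545
CCCLXXXIX = 389
545 is larger

DXLV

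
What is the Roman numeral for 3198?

Convert 3198 to Roman numerals:
  3198 contains 3×1000 (MMM)
  198 contains 1×100 (C)
  98 contains 1×90 (XC)
  8 contains 1×5 (V)
  3 contains 3×1 (III)

MMMCXCVIII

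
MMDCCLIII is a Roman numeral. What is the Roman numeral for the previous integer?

MMDCCLIII = 2753; previous is 2752

MMDCCLII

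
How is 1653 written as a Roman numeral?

Convert 1653 to Roman numerals:
  1653 contains 1×1000 (M)
  653 contains 1×500 (D)
  153 contains 1×100 (C)
  53 contains 1×50 (L)
  3 contains 3×1 (III)

MDCLIII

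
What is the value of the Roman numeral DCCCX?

DCCCX: D=500, C=100, C=100, C=100, X=10
500 + 100 + 100 + 100 + 10 = 810

810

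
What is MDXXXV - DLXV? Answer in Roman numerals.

MDXXXV = 1535
DLXV = 565
1535 - 565 = 970

CMLXX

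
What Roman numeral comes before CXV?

CXV = 115, so the previous integer is 115 - 1 = 114

CXIV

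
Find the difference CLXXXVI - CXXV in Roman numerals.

CLXXXVI = 186
CXXV = 125
186 - 125 = 61

LXI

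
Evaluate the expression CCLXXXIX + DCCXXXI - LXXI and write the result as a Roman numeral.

CCLXXXIX = 289, DCCXXXI = 731, LXXI = 71
289 + 731 = 1020
1020 - 71 = 949

CMXLIX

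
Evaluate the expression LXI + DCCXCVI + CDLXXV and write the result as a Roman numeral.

LXI = 61, DCCXCVI = 796, CDLXXV = 475
61 + 796 = 857
857 + 475 = 1332

MCCCXXXII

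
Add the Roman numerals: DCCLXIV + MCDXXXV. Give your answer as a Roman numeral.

DCCLXIV = 764
MCDXXXV = 1435
764 + 1435 = 2199

MMCXCIX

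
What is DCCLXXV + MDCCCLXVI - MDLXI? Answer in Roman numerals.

DCCLXXV = 775, MDCCCLXVI = 1866, MDLXI = 1561
775 + 1866 = 2641
2641 - 1561 = 1080

MLXXX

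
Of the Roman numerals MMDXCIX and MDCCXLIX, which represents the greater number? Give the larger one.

MMDXCIX = 2599
MDCCXLIX = 1749
2599 is larger

MMDXCIX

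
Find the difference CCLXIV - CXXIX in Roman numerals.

CCLXIV = 264
CXXIX = 129
264 - 129 = 135

CXXXV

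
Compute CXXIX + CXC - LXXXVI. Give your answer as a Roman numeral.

CXXIX = 129, CXC = 190, LXXXVI = 86
129 + 190 = 319
319 - 86 = 233

CCXXXIII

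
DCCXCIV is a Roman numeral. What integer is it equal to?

DCCXCIV: D=500, C=100, C=100, XC=90, IV=4
500 + 100 + 100 + 90 + 4 = 794

794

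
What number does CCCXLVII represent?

CCCXLVII: C=100, C=100, C=100, XL=40, V=5, I=1, I=1
100 + 100 + 100 + 40 + 5 + 1 + 1 = 347

347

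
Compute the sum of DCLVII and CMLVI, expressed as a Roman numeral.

DCLVII = 657
CMLVI = 956
657 + 956 = 1613

MDCXIII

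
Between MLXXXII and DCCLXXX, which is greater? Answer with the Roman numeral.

MLXXXII = 1082
DCCLXXX = 780
1082 is larger

MLXXXII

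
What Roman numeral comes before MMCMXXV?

MMCMXXV = 2925, so the previous integer is 2925 - 1 = 2924

MMCMXXIV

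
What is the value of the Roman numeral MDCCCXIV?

MDCCCXIV: M=1000, D=500, C=100, C=100, C=100, X=10, IV=4
1000 + 500 + 100 + 100 + 100 + 10 + 4 = 1814

1814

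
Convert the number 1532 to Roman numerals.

Convert 1532 to Roman numerals:
  1532 contains 1×1000 (M)
  532 contains 1×500 (D)
  32 contains 3×10 (XXX)
  2 contains 2×1 (II)

MDXXXII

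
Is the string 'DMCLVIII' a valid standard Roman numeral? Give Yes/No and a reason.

'DMCLVIII': Invalid subtractive combination: DM

No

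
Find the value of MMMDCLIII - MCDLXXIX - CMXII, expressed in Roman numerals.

MMMDCLIII = 3653, MCDLXXIX = 1479, CMXII = 912
3653 - 1479 = 2174
2174 - 912 = 1262

MCCLXII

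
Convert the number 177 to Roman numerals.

Convert 177 to Roman numerals:
  177 contains 1×100 (C)
  77 contains 1×50 (L)
  27 contains 2×10 (XX)
  7 contains 1×5 (V)
  2 contains 2×1 (II)

CLXXVII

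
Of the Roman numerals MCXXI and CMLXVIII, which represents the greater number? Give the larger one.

MCXXI = 1121
CMLXVIII = 968
1121 is larger

MCXXI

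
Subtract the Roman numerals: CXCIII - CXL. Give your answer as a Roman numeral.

CXCIII = 193
CXL = 140
193 - 140 = 53

LIII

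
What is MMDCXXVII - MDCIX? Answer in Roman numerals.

MMDCXXVII = 2627
MDCIX = 1609
2627 - 1609 = 1018

MXVIII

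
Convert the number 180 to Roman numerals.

Convert 180 to Roman numerals:
  180 contains 1×100 (C)
  80 contains 1×50 (L)
  30 contains 3×10 (XXX)

CLXXX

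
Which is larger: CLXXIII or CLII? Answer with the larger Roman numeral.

CLXXIII = 173
CLII = 152
173 is larger

CLXXIII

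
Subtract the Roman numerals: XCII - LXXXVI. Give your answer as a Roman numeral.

XCII = 92
LXXXVI = 86
92 - 86 = 6

VI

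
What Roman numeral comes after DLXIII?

DLXIII = 563; next is 564

DLXIV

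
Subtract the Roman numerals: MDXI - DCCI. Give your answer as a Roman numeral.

MDXI = 1511
DCCI = 701
1511 - 701 = 810

DCCCX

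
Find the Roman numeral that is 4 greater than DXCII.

DXCII = 592
592 + 4 = 596

DXCVI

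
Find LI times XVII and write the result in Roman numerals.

LI = 51
XVII = 17
51 × 17 = 867

DCCCLXVII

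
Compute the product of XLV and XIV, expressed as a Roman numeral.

XLV = 45
XIV = 14
45 × 14 = 630

DCXXX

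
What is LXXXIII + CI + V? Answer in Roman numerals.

LXXXIII = 83, CI = 101, V = 5
83 + 101 = 184
184 + 5 = 189

CLXXXIX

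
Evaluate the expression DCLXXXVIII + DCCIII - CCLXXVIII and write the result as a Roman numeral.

DCLXXXVIII = 688, DCCIII = 703, CCLXXVIII = 278
688 + 703 = 1391
1391 - 278 = 1113

MCXIII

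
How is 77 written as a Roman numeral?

Convert 77 to Roman numerals:
  77 contains 1×50 (L)
  27 contains 2×10 (XX)
  7 contains 1×5 (V)
  2 contains 2×1 (II)

LXXVII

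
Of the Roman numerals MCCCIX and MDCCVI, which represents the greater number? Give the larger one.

MCCCIX = 1309
MDCCVI = 1706
1706 is larger

MDCCVI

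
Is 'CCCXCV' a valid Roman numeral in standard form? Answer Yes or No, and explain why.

'CCCXCV': Check the rules: uses only the symbols I, V, X, L, C, D, M; no symbol is repeated more than three times in a row; V, L and D each appear at most once; the only place a smaller symbol precedes a larger one is the allowed subtractive pair XC, the symbol right after such a pair (if any) is smaller than the pair's first symbol, and otherwise the values never increase from left to right. Value: C (100) + C (100) + C (100) + XC (90) + V (5) = 395. So it is a valid standard Roman numeral.

Yes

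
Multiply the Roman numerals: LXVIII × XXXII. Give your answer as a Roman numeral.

LXVIII = 68
XXXII = 32
68 × 32 = 2176

MMCLXXVI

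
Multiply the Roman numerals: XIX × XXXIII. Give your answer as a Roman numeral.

XIX = 19
XXXIII = 33
19 × 33 = 627

DCXXVII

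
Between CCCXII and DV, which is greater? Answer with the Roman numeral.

CCCXII = 312
DV = 505
505 is larger

DV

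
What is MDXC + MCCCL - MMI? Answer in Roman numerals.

MDXC = 1590, MCCCL = 1350, MMI = 2001
1590 + 1350 = 2940
2940 - 2001 = 939

CMXXXIX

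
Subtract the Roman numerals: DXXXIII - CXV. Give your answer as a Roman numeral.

DXXXIII = 533
CXV = 115
533 - 115 = 418

CDXVIII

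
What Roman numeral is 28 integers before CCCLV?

CCCLV = 355
355 - 28 = 327

CCCXXVII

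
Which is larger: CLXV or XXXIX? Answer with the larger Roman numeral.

CLXV = 165
XXXIX = 39
165 is larger

CLXV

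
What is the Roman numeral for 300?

Convert 300 to Roman numerals:
  300 contains 3×100 (CCC)

CCC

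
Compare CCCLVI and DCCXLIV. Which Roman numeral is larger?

CCCLVI = 356
DCCXLIV = 744
744 is larger

DCCXLIV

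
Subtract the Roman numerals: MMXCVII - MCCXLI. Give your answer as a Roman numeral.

MMXCVII = 2097
MCCXLI = 1241
2097 - 1241 = 856

DCCCLVI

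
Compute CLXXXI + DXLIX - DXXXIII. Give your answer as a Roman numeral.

CLXXXI = 181, DXLIX = 549, DXXXIII = 533
181 + 549 = 730
730 - 533 = 197

CXCVII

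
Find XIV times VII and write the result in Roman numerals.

XIV = 14
VII = 7
14 × 7 = 98

XCVIII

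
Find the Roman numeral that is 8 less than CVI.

CVI = 106
106 - 8 = 98

XCVIII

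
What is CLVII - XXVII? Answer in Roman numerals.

CLVII = 157
XXVII = 27
157 - 27 = 130

CXXX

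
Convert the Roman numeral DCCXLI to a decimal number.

DCCXLI: D=500, C=100, C=100, XL=40, I=1
500 + 100 + 100 + 40 + 1 = 741

741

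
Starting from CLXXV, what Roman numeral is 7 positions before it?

CLXXV = 175
175 - 7 = 168

CLXVIII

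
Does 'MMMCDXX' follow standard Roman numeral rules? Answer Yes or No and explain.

'MMMCDXX': Check the rules: uses only the symbols I, V, X, L, C, D, M; no symbol is repeated more than three times in a row; V, L and D each appear at most once; the only place a smaller symbol precedes a larger one is the allowed subtractive pair CD, the symbol right after such a pair (if any) is smaller than the pair's first symbol, and otherwise the values never increase from left to right. Value: M (1000) + M (1000) + M (1000) + CD (400) + X (10) + X (10) = 3420. So it is a valid standard Roman numeral.

Yes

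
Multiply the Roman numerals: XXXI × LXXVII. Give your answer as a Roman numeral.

XXXI = 31
LXXVII = 77
31 × 77 = 2387

MMCCCLXXXVII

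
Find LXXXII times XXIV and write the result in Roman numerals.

LXXXII = 82
XXIV = 24
82 × 24 = 1968

MCMLXVIII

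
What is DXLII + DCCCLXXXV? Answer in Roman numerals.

DXLII = 542
DCCCLXXXV = 885
542 + 885 = 1427

MCDXXVII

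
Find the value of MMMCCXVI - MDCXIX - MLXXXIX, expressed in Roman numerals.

MMMCCXVI = 3216, MDCXIX = 1619, MLXXXIX = 1089
3216 - 1619 = 1597
1597 - 1089 = 508

DVIII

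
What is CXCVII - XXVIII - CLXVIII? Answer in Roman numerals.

CXCVII = 197, XXVIII = 28, CLXVIII = 168
197 - 28 = 169
169 - 168 = 1

I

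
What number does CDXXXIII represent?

CDXXXIII: CD=400, X=10, X=10, X=10, I=1, I=1, I=1
400 + 10 + 10 + 10 + 1 + 1 + 1 = 433

433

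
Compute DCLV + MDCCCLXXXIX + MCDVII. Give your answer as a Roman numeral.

DCLV = 655, MDCCCLXXXIX = 1889, MCDVII = 1407
655 + 1889 = 2544
2544 + 1407 = 3951

MMMCMLI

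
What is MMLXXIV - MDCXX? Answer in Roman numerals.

MMLXXIV = 2074
MDCXX = 1620
2074 - 1620 = 454

CDLIV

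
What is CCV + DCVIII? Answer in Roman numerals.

CCV = 205
DCVIII = 608
205 + 608 = 813

DCCCXIII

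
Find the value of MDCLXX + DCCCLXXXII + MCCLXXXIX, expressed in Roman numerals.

MDCLXX = 1670, DCCCLXXXII = 882, MCCLXXXIX = 1289
1670 + 882 = 2552
2552 + 1289 = 3841

MMMDCCCXLI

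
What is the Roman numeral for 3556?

Convert 3556 to Roman numerals:
  3556 contains 3×1000 (MMM)
  556 contains 1×500 (D)
  56 contains 1×50 (L)
  6 contains 1×5 (V)
  1 contains 1×1 (I)

MMMDLVI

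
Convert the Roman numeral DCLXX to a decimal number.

DCLXX: D=500, C=100, L=50, X=10, X=10
500 + 100 + 50 + 10 + 10 = 670

670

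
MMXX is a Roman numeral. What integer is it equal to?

MMXX: M=1000, M=1000, X=10, X=10
1000 + 1000 + 10 + 10 = 2020

2020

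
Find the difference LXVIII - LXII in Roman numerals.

LXVIII = 68
LXII = 62
68 - 62 = 6

VI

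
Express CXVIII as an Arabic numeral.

CXVIII: C=100, X=10, V=5, I=1, I=1, I=1
100 + 10 + 5 + 1 + 1 + 1 = 118

118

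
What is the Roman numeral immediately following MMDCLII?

MMDCLII = 2652; next is 2653

MMDCLIII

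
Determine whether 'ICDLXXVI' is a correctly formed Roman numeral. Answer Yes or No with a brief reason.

'ICDLXXVI': Invalid subtractive combination: IC

No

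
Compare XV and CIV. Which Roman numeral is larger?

XV = 15
CIV = 104
104 is larger

CIV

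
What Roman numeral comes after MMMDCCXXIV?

MMMDCCXXIV = 3724; next is 3725

MMMDCCXXV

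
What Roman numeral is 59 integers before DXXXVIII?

DXXXVIII = 538
538 - 59 = 479

CDLXXIX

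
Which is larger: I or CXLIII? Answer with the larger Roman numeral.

I = 1
CXLIII = 143
143 is larger

CXLIII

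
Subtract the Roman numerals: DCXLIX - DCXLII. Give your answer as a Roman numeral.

DCXLIX = 649
DCXLII = 642
649 - 642 = 7

VII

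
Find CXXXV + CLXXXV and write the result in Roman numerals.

CXXXV = 135
CLXXXV = 185
135 + 185 = 320

CCCXX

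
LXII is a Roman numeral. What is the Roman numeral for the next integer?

LXII = 62, so the next integer is 62 + 1 = 63

LXIII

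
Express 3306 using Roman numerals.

Convert 3306 to Roman numerals:
  3306 contains 3×1000 (MMM)
  306 contains 3×100 (CCC)
  6 contains 1×5 (V)
  1 contains 1×1 (I)

MMMCCCVI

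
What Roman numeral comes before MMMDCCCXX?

MMMDCCCXX = 3820, so the previous integer is 3820 - 1 = 3819

MMMDCCCXIX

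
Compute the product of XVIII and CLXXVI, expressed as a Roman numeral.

XVIII = 18
CLXXVI = 176
18 × 176 = 3168

MMMCLXVIII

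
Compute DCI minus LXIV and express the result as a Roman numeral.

DCI = 601
LXIV = 64
601 - 64 = 537

DXXXVII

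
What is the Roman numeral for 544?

Convert 544 to Roman numerals:
  544 contains 1×500 (D)
  44 contains 1×40 (XL)
  4 contains 1×4 (IV)

DXLIV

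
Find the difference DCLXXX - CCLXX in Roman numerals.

DCLXXX = 680
CCLXX = 270
680 - 270 = 410

CDX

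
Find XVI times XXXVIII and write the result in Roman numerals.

XVI = 16
XXXVIII = 38
16 × 38 = 608

DCVIII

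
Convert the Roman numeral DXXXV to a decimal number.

DXXXV: D=500, X=10, X=10, X=10, V=5
500 + 10 + 10 + 10 + 5 = 535

535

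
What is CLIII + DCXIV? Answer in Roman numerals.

CLIII = 153
DCXIV = 614
153 + 614 = 767

DCCLXVII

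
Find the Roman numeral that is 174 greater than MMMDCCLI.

MMMDCCLI = 3751
3751 + 174 = 3925

MMMCMXXV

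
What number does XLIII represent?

XLIII: XL=40, I=1, I=1, I=1
40 + 1 + 1 + 1 = 43

43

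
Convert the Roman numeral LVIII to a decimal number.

LVIII: L=50, V=5, I=1, I=1, I=1
50 + 5 + 1 + 1 + 1 = 58

58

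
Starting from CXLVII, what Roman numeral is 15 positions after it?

CXLVII = 147
147 + 15 = 162

CLXII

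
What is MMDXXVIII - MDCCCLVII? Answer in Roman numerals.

MMDXXVIII = 2528
MDCCCLVII = 1857
2528 - 1857 = 671

DCLXXI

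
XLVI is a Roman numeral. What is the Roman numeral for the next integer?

XLVI = 46; next is 47

XLVII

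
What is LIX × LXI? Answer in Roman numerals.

LIX = 59
LXI = 61
59 × 61 = 3599

MMMDXCIX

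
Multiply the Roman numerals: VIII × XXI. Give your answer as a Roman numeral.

VIII = 8
XXI = 21
8 × 21 = 168

CLXVIII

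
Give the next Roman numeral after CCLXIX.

CCLXIX = 269; next is 270

CCLXX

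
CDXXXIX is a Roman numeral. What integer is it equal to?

CDXXXIX: CD=400, X=10, X=10, X=10, IX=9
400 + 10 + 10 + 10 + 9 = 439

439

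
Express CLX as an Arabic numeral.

CLX: C=100, L=50, X=10
100 + 50 + 10 = 160

160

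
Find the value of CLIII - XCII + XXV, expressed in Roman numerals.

CLIII = 153, XCII = 92, XXV = 25
153 - 92 = 61
61 + 25 = 86

LXXXVI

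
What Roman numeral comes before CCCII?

CCCII = 302, so the previous integer is 302 - 1 = 301

CCCI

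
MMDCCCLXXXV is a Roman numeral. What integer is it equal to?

MMDCCCLXXXV: M=1000, M=1000, D=500, C=100, C=100, C=100, L=50, X=10, X=10, X=10, V=5
1000 + 1000 + 500 + 100 + 100 + 100 + 50 + 10 + 10 + 10 + 5 = 2885

2885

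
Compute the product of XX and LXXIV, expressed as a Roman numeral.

XX = 20
LXXIV = 74
20 × 74 = 1480

MCDLXXX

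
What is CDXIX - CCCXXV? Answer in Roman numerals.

CDXIX = 419
CCCXXV = 325
419 - 325 = 94

XCIV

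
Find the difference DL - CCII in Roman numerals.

DL = 550
CCII = 202
550 - 202 = 348

CCCXLVIII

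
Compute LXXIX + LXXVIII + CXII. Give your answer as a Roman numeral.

LXXIX = 79, LXXVIII = 78, CXII = 112
79 + 78 = 157
157 + 112 = 269

CCLXIX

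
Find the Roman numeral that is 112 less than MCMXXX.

MCMXXX = 1930
1930 - 112 = 1818

MDCCCXVIII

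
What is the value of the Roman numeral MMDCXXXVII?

MMDCXXXVII: M=1000, M=1000, D=500, C=100, X=10, X=10, X=10, V=5, I=1, I=1
1000 + 1000 + 500 + 100 + 10 + 10 + 10 + 5 + 1 + 1 = 2637

2637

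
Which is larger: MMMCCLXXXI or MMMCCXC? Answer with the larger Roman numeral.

MMMCCLXXXI = 3281
MMMCCXC = 3290
3290 is larger

MMMCCXC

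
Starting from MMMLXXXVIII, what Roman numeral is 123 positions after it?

MMMLXXXVIII = 3088
3088 + 123 = 3211

MMMCCXI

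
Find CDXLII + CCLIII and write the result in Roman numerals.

CDXLII = 442
CCLIII = 253
442 + 253 = 695

DCXCV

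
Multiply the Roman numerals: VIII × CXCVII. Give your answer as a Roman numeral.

VIII = 8
CXCVII = 197
8 × 197 = 1576

MDLXXVI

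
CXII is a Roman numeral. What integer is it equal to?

CXII: C=100, X=10, I=1, I=1
100 + 10 + 1 + 1 = 112

112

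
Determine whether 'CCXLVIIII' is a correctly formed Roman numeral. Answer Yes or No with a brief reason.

'CCXLVIIII': More than 3 consecutive I's

No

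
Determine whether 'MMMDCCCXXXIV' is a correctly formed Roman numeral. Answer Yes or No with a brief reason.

'MMMDCCCXXXIV': Check the rules: uses only the symbols I, V, X, L, C, D, M; no symbol is repeated more than three times in a row; V, L and D each appear at most once; the only place a smaller symbol precedes a larger one is the allowed subtractive pair IV, the symbol right after such a pair (if any) is smaller than the pair's first symbol, and otherwise the values never increase from left to right. Value: M (1000) + M (1000) + M (1000) + D (500) + C (100) + C (100) + C (100) + X (10) + X (10) + X (10) + IV (4) = 3834. So it is a valid standard Roman numeral.

Yes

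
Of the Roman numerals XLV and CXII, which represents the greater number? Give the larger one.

XLV = 45
CXII = 112
112 is larger

CXII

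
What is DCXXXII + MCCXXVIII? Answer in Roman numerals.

DCXXXII = 632
MCCXXVIII = 1228
632 + 1228 = 1860

MDCCCLX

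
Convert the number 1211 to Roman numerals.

Convert 1211 to Roman numerals:
  1211 contains 1×1000 (M)
  211 contains 2×100 (CC)
  11 contains 1×10 (X)
  1 contains 1×1 (I)

MCCXI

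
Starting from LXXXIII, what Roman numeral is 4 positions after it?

LXXXIII = 83
83 + 4 = 87

LXXXVII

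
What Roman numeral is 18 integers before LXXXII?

LXXXII = 82
82 - 18 = 64

LXIV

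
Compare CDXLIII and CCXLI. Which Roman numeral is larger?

CDXLIII = 443
CCXLI = 241
443 is larger

CDXLIII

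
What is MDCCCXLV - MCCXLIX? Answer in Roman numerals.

MDCCCXLV = 1845
MCCXLIX = 1249
1845 - 1249 = 596

DXCVI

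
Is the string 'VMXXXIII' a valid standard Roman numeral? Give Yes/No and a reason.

'VMXXXIII': Invalid subtractive combination: VM

No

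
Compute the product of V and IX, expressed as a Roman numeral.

V = 5
IX = 9
5 × 9 = 45

XLV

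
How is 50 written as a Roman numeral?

Convert 50 to Roman numerals:
  50 contains 1×50 (L)

L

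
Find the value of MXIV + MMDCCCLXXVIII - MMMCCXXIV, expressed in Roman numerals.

MXIV = 1014, MMDCCCLXXVIII = 2878, MMMCCXXIV = 3224
1014 + 2878 = 3892
3892 - 3224 = 668

DCLXVIII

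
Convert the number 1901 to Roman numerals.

Convert 1901 to Roman numerals:
  1901 contains 1×1000 (M)
  901 contains 1×900 (CM)
  1 contains 1×1 (I)

MCMI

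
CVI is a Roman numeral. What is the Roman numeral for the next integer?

CVI = 106; next is 107

CVII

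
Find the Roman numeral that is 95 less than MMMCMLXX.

MMMCMLXX = 3970
3970 - 95 = 3875

MMMDCCCLXXV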